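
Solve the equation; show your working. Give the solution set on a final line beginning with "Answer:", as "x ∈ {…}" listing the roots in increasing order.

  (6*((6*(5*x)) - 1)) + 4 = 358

Step 1. [(6*((6*(5*x)) - 1)) + 4 = 358] peel the +4: subtract 4 from each side, so sub: 6*((6*(5*x)) - 1) = 354.
Step 2. [6*((6*(5*x)) - 1) = 354] 6 out front; divide by 6. So div: (6*(5*x)) - 1 = 59.
Step 3. [(6*(5*x)) - 1 = 59] peel the -1: add 1 from each side. So sub: 6*(5*x) = 60.
Step 4. [6*(5*x) = 60] 6 out front; divide by 6. So div: 5*x = 10.
Step 5. [5*x = 10] 5·(inner) — divide through by 5 ⇒ div: x = 2.

Answer: x ∈ {2}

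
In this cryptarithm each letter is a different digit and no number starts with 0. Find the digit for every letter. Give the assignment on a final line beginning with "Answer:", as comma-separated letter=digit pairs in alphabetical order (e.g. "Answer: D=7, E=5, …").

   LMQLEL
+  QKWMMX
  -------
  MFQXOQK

Step 1. [col 1: L + X ≡ K (mod 10)] several values work for L in column 1 (L + X ≡ K (mod 10), carry-in 0); try L=5. So L=5.
Step 2. [col 1: L + X ≡ K (mod 10)] no forcing yet in column 1 (carry-in 0); K=7 is free and consistent — try it ⇒ K=7.
Step 3. [M] M is the leading digit of a 7-digit sum of two 6-digit numbers; the final carry is exactly 1 ⇒ M=1.
Step 4. [col 1: L + X ≡ K (mod 10)] from column 1 (L=5, K=7, carry-in 0, digits 1,5,7 already taken and all letters distinct): X must equal 2. So X=2.
Step 5. [col 2: E + M ≡ Q (mod 10)] no forcing yet in column 2 (carry-in 0); E=8 is free and consistent — try it, so E=8.
Step 6. [col 2: E + M ≡ Q (mod 10)] from column 2 (E=8, M=1, carry-in 0, digits 1,2,5,7,8 already taken and all letters distinct): Q must equal 9, so Q=9.
Step 7. [col 3: L + M ≡ O (mod 10)] in column 3 we have L+M≡O with carry-in 0; given L=5, M=1 and digits 1,2,5,7,8,9 already taken and all letters distinct, that pins O to 6, so O=6.
Step 8. [col 4: Q + W ≡ X (mod 10)] column 4 reads Q+W+carry(0)=X with Q=9, X=2; with digits 1,2,5,6,7,8,9 already taken and all letters distinct, the only value for W is 3, so W=3.
Step 9. [col 6: L + Q ≡ F (mod 10)] column 6: given L=5, Q=9, carry-in 0, and digits 1,2,3,5,6,7,8,9 already taken and all letters distinct, L+Q≡F (mod 10) forces F=4 ⇒ F=4.

Answer: E=8, F=4, K=7, L=5, M=1, O=6, Q=9, W=3, X=2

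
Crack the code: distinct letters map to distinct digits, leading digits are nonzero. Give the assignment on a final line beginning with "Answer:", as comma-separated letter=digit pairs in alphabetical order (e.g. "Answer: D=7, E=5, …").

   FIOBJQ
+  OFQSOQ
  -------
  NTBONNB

Step 1. [col 1: Q + Q ≡ B (mod 10)] column 1 (Q + Q ≡ B (mod 10), carry-in 0) doesn't pin Q yet; pick Q=9 and continue, so Q=9.
Step 2. [col 1: Q + Q ≡ B (mod 10)] column 1 reads Q+Q+carry(0)=B with Q=9; with digits 9 already taken and all letters distinct, the only value for B is 8, so B=8.
Step 3. [col 2: J + O ≡ N (mod 10)] several values work for N in column 2 (J + O ≡ N (mod 10), carry-in 1); try N=1. So N=1.
Step 4. [col 2: J + O ≡ N (mod 10)] O=6 is one option consistent with column 2 (J + O ≡ N (mod 10), carry-in 1) — take it, so O=6.
Step 5. [col 2: J + O ≡ N (mod 10)] column 2 reads J+O+carry(1)=N with O=6, N=1; with digits 1,6,8,9 already taken and all letters distinct, the only value for J is 4, so J=4.
Step 6. [col 3: B + S ≡ N (mod 10)] in column 3 we have B+S≡N with carry-in 1; given B=8, N=1 and digits 1,4,6,8,9 already taken and all letters distinct, that pins S to 2, so S=2.
Step 7. [col 5: I + F ≡ B (mod 10)] column 5 (I + F ≡ B (mod 10), carry-in 1) doesn't pin I yet; pick I=0 and continue. So I=0.
Step 8. [col 5: I + F ≡ B (mod 10)] column 5 reads I+F+carry(1)=B with I=0, B=8; with digits 0,1,2,4,6,8,9 already taken and all letters distinct, the only value for F is 7, so F=7.
Step 9. [col 6: F + O ≡ T (mod 10)] from column 6 (F=7, O=6, carry-in 0, digits 0,1,2,4,6,7,8,9 already taken and all letters distinct): T must equal 3 ⇒ T=3.

Answer: B=8, F=7, I=0, J=4, N=1, O=6, Q=9, S=2, T=3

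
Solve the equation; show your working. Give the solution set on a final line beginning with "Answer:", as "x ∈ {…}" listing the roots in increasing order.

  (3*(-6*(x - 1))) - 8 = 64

Step 1. [(3*(-6*(x - 1))) - 8 = 64] peel the -8: add 8 from each side, so sub: 3*(-6*(x - 1)) = 72.
Step 2. [3*(-6*(x - 1)) = 72] 3·(inner) — divide through by 3, so div: -6*(x - 1) = 24.
Step 3. [-6*(x - 1) = 24] leading coefficient -6: divide by -6. So div: x - 1 = -4.
Step 4. [x - 1 = -4] add 1: x sits inside (… - 1), so sub: x = -3.

Answer: x ∈ {-3}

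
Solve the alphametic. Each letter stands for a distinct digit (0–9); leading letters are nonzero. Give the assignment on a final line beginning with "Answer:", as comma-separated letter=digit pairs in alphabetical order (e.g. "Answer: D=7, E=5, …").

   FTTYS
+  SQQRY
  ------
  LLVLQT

Step 1. [L] adding two 5-digit numbers gives at most 5+1 digits, and here it does — L is that final carry and must be 1 ⇒ L=1.
Step 2. [col 1: S + Y ≡ T (mod 10)] no forcing yet in column 1 (carry-in 0); T=3 is free and consistent — try it ⇒ T=3.
Step 3. [col 1: S + Y ≡ T (mod 10)] Y=7 is one option consistent with column 1 (S + Y ≡ T (mod 10), carry-in 0) — take it ⇒ Y=7.
Step 4. [col 1: S + Y ≡ T (mod 10)] in column 1 we have S+Y≡T with carry-in 0; given Y=7, T=3 and digits 1,3,7 already taken and all letters distinct, that pins S to 6. So S=6.
Step 5. [col 2: Y + R ≡ Q (mod 10)] several values work for R in column 2 (Y + R ≡ Q (mod 10), carry-in 1); try R=0, so R=0.
Step 6. [col 2: Y + R ≡ Q (mod 10)] column 2 reads Y+R+carry(1)=Q with Y=7, R=0; with digits 0,1,3,6,7 already taken and all letters distinct, the only value for Q is 8. So Q=8.
Step 7. [col 4: T + Q ≡ V (mod 10)] column 4 reads T+Q+carry(1)=V with T=3, Q=8; with digits 0,1,3,6,7,8 already taken and all letters distinct, the only value for V is 2 ⇒ V=2.
Step 8. [col 5: F + S ≡ L (mod 10)] from column 5 (S=6, L=1, carry-in 1, digits 0,1,2,3,6,7,8 already taken and all letters distinct): F must equal 4, so F=4.

Answer: F=4, L=1, Q=8, R=0, S=6, T=3, V=2, Y=7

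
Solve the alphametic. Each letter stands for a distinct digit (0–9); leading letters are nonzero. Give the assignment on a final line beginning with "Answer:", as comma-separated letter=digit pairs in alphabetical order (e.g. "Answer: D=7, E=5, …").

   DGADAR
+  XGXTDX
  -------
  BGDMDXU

Step 1. [col 1: R + X ≡ U (mod 10)] several values work for X in column 1 (R + X ≡ U (mod 10), carry-in 0); try X=6. So X=6.
Step 2. [col 1: R + X ≡ U (mod 10)] column 1 (R + X ≡ U (mod 10), carry-in 0) doesn't pin R yet; pick R=4 and continue, so R=4.
Step 3. [B] the sum has 7 digits but both addends have 6; that extra leading digit B is the final carry, namely 1, so B=1.
Step 4. [col 1: R + X ≡ U (mod 10)] from column 1 (R=4, X=6, carry-in 0, digits 1,4,6 already taken and all letters distinct): U must equal 0. So U=0.
Step 5. [col 2: A + D ≡ X (mod 10)] several values work for D in column 2 (A + D ≡ X (mod 10), carry-in 1); try D=7 ⇒ D=7.
Step 6. [col 2: A + D ≡ X (mod 10)] column 2: given D=7, X=6, carry-in 1, and digits 0,1,4,6,7 already taken and all letters distinct, A+D≡X (mod 10) forces A=8, so A=8.
Step 7. [col 3: D + T ≡ D (mod 10)] from column 3 (D=7, carry-in 1, digits 0,1,4,6,7,8 already taken and all letters distinct): T must equal 9, so T=9.
Step 8. [col 4: A + X ≡ M (mod 10)] from column 4 (A=8, X=6, carry-in 1, digits 0,1,4,6,7,8,9 already taken and all letters distinct): M must equal 5 ⇒ M=5.
Step 9. [col 5: G + G ≡ D (mod 10)] column 5 reads G+G+carry(1)=D with D=7; with digits 0,1,4,5,6,7,8,9 already taken and all letters distinct, the only value for G is 3 ⇒ G=3.

Answer: A=8, B=1, D=7, G=3, M=5, R=4, T=9, U=0, X=6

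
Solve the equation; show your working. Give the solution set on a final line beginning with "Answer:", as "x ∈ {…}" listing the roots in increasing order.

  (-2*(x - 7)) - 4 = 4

Step 1. [(-2*(x - 7)) - 4 = 4] the outer -4 inverts by adding 4. So sub: -2*(x - 7) = 8.
Step 2. [-2*(x - 7) = 8] divide by the outer -2. So div: x - 7 = -4.
Step 3. [x - 7 = -4] -7 is outermost — add 7 both sides ⇒ sub: x = 3.

Answer: x ∈ {3}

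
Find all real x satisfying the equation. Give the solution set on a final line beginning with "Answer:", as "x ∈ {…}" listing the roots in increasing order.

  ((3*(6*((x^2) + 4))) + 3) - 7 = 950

Step 1. [((3*(6*((x^2) + 4))) + 3) - 7 = 950] 7 comes off first (add 7), so sub: (3*(6*((x^2) + 4))) + 3 = 957.
Step 2. [(3*(6*((x^2) + 4))) + 3 = 957] the outer +3 inverts by subtracting 3, so sub: 3*(6*((x^2) + 4)) = 954.
Step 3. [3*(6*((x^2) + 4)) = 954] 3 out front; divide by 3. So div: 6*((x^2) + 4) = 318.
Step 4. [6*((x^2) + 4) = 318] divide by the outer 6, so div: (x^2) + 4 = 53.
Step 5. [(x^2) + 4 = 53] subtract 4: x sits inside (… + 4), so sub: x^2 = 49.
Step 6. [x^2 = 49] LHS squared, RHS 49 ≥ 0: apply √ (±), so sqrt: x = 7 or -7.

Answer: x ∈ {-7, 7}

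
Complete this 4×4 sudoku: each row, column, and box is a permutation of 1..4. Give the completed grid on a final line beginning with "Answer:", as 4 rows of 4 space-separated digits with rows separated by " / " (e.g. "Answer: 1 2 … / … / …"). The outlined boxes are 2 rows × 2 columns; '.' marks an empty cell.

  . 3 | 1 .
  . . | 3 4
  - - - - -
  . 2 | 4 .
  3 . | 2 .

Step 1. [r3c1∈{1}] only 1 remains possible at r3c1. So r3c1=1.
Step 2. [r1c4∈{2}] only 2 remains possible at r1c4, so r1c4=2.
Step 3. [r2c1∈{2}] r2c1's peers cover all but 2. So r2c1=2.
Step 4. [r4c2∈{4}] r4c2's peers cover all but 4, so r4c2=4.
Step 5. [r3c4∈{3}] nothing but 3 survives at r3c4 ⇒ r3c4=3.
Step 6. [r1c1∈{4}] r1c1 is down to just 4 ⇒ r1c1=4.
Step 7. [r4c4∈{1}] r4c4 has the single candidate 1, so r4c4=1.
Step 8. [r2c2∈{1}] nothing but 1 survives at r2c2 ⇒ r2c2=1.

Answer: 4 3 1 2 / 2 1 3 4 / 1 2 4 3 / 3 4 2 1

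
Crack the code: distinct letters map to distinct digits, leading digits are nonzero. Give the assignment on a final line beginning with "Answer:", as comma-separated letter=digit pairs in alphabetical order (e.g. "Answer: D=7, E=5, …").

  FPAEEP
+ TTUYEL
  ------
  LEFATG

Step 1. [col 1: P + L ≡ G (mod 10)] several values work for G in column 1 (P + L ≡ G (mod 10), carry-in 0); try G=3 ⇒ G=3.
Step 2. [col 1: P + L ≡ G (mod 10)] L=9 is one option consistent with column 1 (P + L ≡ G (mod 10), carry-in 0) — take it, so L=9.
Step 3. [col 1: P + L ≡ G (mod 10)] column 1 reads P+L+carry(0)=G with L=9, G=3; with digits 3,9 already taken and all letters distinct, the only value for P is 4. So P=4.
Step 4. [col 2: E + E ≡ T (mod 10)] several values work for T in column 2 (E + E ≡ T (mod 10), carry-in 1); try T=1, so T=1.
Step 5. [col 2: E + E ≡ T (mod 10)] several values work for E in column 2 (E + E ≡ T (mod 10), carry-in 1); try E=5, so E=5.
Step 6. [col 3: E + Y ≡ A (mod 10)] Y=0 is one option consistent with column 3 (E + Y ≡ A (mod 10), carry-in 1) — take it. So Y=0.
Step 7. [col 3: E + Y ≡ A (mod 10)] column 3 reads E+Y+carry(1)=A with E=5, Y=0; with digits 0,1,3,4,5,9 already taken and all letters distinct, the only value for A is 6 ⇒ A=6.
Step 8. [col 4: A + U ≡ F (mod 10)] from column 4 (A=6, carry-in 0, digits 0,1,3,4,5,6,9 already taken and all letters distinct): F must equal 8 ⇒ F=8.
Step 9. [col 4: A + U ≡ F (mod 10)] in column 4 we have A+U≡F with carry-in 0; given A=6, F=8 and digits 0,1,3,4,5,6,8,9 already taken and all letters distinct, that pins U to 2, so U=2.

Answer: A=6, E=5, F=8, G=3, L=9, P=4, T=1, U=2, Y=0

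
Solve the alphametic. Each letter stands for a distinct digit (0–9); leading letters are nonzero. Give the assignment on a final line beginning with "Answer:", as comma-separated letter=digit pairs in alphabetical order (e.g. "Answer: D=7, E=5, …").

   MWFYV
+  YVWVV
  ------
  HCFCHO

Step 1. [col 1: V + V ≡ O (mod 10)] no forcing yet in column 1 (carry-in 0); V=8 is free and consistent — try it. So V=8.
Step 2. [H] adding two 5-digit numbers gives at most 5+1 digits, and here it does — H is that final carry and must be 1. So H=1.
Step 3. [col 1: V + V ≡ O (mod 10)] column 1 reads V+V+carry(0)=O with V=8; with digits 1,8 already taken and all letters distinct, the only value for O is 6, so O=6.
Step 4. [col 2: Y + V ≡ H (mod 10)] in column 2 we have Y+V≡H with carry-in 1; given V=8, H=1 and digits 1,6,8 already taken and all letters distinct, that pins Y to 2 ⇒ Y=2.
Step 5. [col 3: F + W ≡ C (mod 10)] no forcing yet in column 3 (carry-in 1); C=0 is free and consistent — try it, so C=0.
Step 6. [col 3: F + W ≡ C (mod 10)] F=4 is one option consistent with column 3 (F + W ≡ C (mod 10), carry-in 1) — take it ⇒ F=4.
Step 7. [col 3: F + W ≡ C (mod 10)] from column 3 (F=4, C=0, carry-in 1, digits 0,1,2,4,6,8 already taken and all letters distinct): W must equal 5 ⇒ W=5.
Step 8. [col 5: M + Y ≡ C (mod 10)] from column 5 (Y=2, C=0, carry-in 1, digits 0,1,2,4,5,6,8 already taken and all letters distinct): M must equal 7 ⇒ M=7.

Answer: C=0, F=4, H=1, M=7, O=6, V=8, W=5, Y=2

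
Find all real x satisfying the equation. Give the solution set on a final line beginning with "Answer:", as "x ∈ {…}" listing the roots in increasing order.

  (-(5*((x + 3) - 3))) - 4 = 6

Step 1. [(-(5*((x + 3) - 3))) - 4 = 6] -4 is outermost — add 4 both sides ⇒ sub: -(5*((x + 3) - 3)) = 10.
Step 2. [-(5*((x + 3) - 3)) = 10] leading − — multiply by −1 ⇒ neg: 5*((x + 3) - 3) = -10.
Step 3. [5*((x + 3) - 3) = -10] divide by the outer 5, so div: (x + 3) - 3 = -2.
Step 4. [(x + 3) - 3 = -2] the outer -3 inverts by adding 3 ⇒ sub: x + 3 = 1.
Step 5. [x + 3 = 1] subtract 3: x sits inside (… + 3). So sub: x = -2.

Answer: x ∈ {-2}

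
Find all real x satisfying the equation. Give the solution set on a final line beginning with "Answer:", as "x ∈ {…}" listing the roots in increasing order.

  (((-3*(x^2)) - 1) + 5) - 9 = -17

Step 1. [(((-3*(x^2)) - 1) + 5) - 9 = -17] -9 is outermost — add 9 both sides. So sub: ((-3*(x^2)) - 1) + 5 = -8.
Step 2. [((-3*(x^2)) - 1) + 5 = -8] +5 is outermost — subtract 5 both sides. So sub: (-3*(x^2)) - 1 = -13.
Step 3. [(-3*(x^2)) - 1 = -13] peel the -1: add 1 from each side. So sub: -3*(x^2) = -12.
Step 4. [-3*(x^2) = -12] leading coefficient -3: divide by -3. So div: x^2 = 4.
Step 5. [x^2 = 4] √ both sides: 4 ≥ 0 gives two branches ⇒ sqrt: x = 2 or -2.

Answer: x ∈ {-2, 2}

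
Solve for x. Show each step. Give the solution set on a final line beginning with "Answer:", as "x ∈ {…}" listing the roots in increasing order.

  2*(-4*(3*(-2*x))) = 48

Step 1. [2*(-4*(3*(-2*x))) = 48] 2·(inner) — divide through by 2. So div: -4*(3*(-2*x)) = 24.
Step 2. [-4*(3*(-2*x)) = 24] LHS = -4·(…); ÷-4 both sides ⇒ div: 3*(-2*x) = -6.
Step 3. [3*(-2*x) = -6] 3 out front; divide by 3 ⇒ div: -2*x = -2.
Step 4. [-2*x = -2] divide by the outer -2 ⇒ div: x = 1.

Answer: x ∈ {1}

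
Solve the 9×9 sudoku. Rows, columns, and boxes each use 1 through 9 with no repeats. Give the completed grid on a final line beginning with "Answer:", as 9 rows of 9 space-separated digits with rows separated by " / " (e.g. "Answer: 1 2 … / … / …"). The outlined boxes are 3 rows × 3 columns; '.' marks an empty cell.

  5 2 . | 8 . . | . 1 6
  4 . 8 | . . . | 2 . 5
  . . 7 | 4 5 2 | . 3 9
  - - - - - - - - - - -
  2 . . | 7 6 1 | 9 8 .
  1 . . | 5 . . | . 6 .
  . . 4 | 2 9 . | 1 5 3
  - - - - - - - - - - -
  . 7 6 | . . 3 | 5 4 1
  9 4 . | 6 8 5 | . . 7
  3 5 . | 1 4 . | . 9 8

Step 1. [r5c5∈{3}] only 3 remains possible at r5c5 ⇒ r5c5=3.
Step 2. [r1c5∈{7}] r1c5 is down to just 7, so r1c5=7.
Step 3. [r3c1∈{6}] r3c1 is down to just 6. So r3c1=6.
Step 4. [r1c6∈{9}] r1c6's peers cover all but 9. So r1c6=9.
Step 5. [r5c6∈{4,8}] r5c6 is the only open cell in col 6 admitting 4, so r5c6=4.
Step 6. [r2c2∈{1,3,9}] 9 has one home in row 2: r2c2 ⇒ r2c2=9.
Step 7. [r6c6∈{8}] only 8 remains possible at r6c6 ⇒ r6c6=8.
Step 8. [r4c2∈{3}] nothing but 3 survives at r4c2, so r4c2=3.
Step 9. [r8c3∈{1,2}] row 8 places 1 nowhere but r8c3 ⇒ r8c3=1.
Step 10. [r3c7∈{8}] only 8 remains possible at r3c7 ⇒ r3c7=8.
Step 11. [r8c8∈{2}] only 2 remains possible at r8c8 ⇒ r8c8=2.
Step 12. [r7c4∈{9}] nothing but 9 survives at r7c4. So r7c4=9.
Step 13. [r2c4∈{3}] r2c4's peers cover all but 3 ⇒ r2c4=3.
Step 14. [r6c2∈{6}] nothing but 6 survives at r6c2. So r6c2=6.
Step 15. [r2c6∈{6}] nothing but 6 survives at r2c6. So r2c6=6.
Step 16. [r2c5∈{1}] nothing but 1 survives at r2c5. So r2c5=1.
Step 17. [r7c5∈{2}] nothing but 2 survives at r7c5, so r7c5=2.
Step 18. [r4c9∈{4}] r4c9 is down to just 4, so r4c9=4.
Step 19. [r5c9∈{2}] r5c9 has the single candidate 2. So r5c9=2.
Step 20. [r2c8∈{7}] only 7 remains possible at r2c8, so r2c8=7.
Step 21. [r1c3∈{3}] r1c3's peers cover all but 3, so r1c3=3.
Step 22. [r9c7∈{6}] r9c7 has the single candidate 6, so r9c7=6.
Step 23. [r9c6∈{7}] only 7 remains possible at r9c6 ⇒ r9c6=7.
Step 24. [r8c7∈{3}] r8c7 is down to just 3, so r8c7=3.
Step 25. [r4c3∈{5}] r4c3 has the single candidate 5, so r4c3=5.
Step 26. [r5c7∈{7}] r5c7 is down to just 7 ⇒ r5c7=7.
Step 27. [r7c1∈{8}] r7c1 has the single candidate 8, so r7c1=8.
Step 28. [r3c2∈{1}] r3c2's peers cover all but 1, so r3c2=1.
Step 29. [r5c3∈{9}] only 9 remains possible at r5c3 ⇒ r5c3=9.
Step 30. [r5c2∈{8}] r5c2 is down to just 8 ⇒ r5c2=8.
Step 31. [r1c7∈{4}] r1c7's peers cover all but 4 ⇒ r1c7=4.
Step 32. [r6c1∈{7}] r6c1 is down to just 7. So r6c1=7.
Step 33. [r9c3∈{2}] r9c3 has the single candidate 2, so r9c3=2.

Answer: 5 2 3 8 7 9 4 1 6 / 4 9 8 3 1 6 2 7 5 / 6 1 7 4 5 2 8 3 9 / 2 3 5 7 6 1 9 8 4 / 1 8 9 5 3 4 7 6 2 / 7 6 4 2 9 8 1 5 3 / 8 7 6 9 2 3 5 4 1 / 9 4 1 6 8 5 3 2 7 / 3 5 2 1 4 7 6 9 8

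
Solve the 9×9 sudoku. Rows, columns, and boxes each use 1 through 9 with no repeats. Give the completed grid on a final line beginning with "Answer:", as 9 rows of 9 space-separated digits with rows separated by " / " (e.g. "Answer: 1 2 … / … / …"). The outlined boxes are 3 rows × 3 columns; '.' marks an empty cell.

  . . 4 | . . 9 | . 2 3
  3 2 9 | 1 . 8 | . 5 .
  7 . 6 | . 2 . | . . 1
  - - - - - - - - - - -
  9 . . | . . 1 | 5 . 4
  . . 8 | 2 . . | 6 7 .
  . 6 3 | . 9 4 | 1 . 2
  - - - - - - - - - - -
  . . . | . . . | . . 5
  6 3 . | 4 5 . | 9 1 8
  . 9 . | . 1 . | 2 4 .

Step 1. [r6c4∈{5,7,8}] r6c4 is the only open cell in row 6 admitting 7, so r6c4=7.
Step 2. [r7c1∈{1,2,4,8}] 2 has one home in col 1: r7c1 ⇒ r7c1=2.
Step 3. [r8c3∈{7}] r8c3's peers cover all but 7, so r8c3=7.
Step 4. [r7c8∈{3,6}] in col 8, 6 fits only at r7c8. So r7c8=6.
Step 5. [r6c1∈{5}] r6c1 is down to just 5 ⇒ r6c1=5.
Step 6. [r5c5∈{3}] nothing but 3 survives at r5c5, so r5c5=3.
Step 7. [r7c2∈{1,4,8}] r7c2 is the only open cell in row 7 admitting 4 ⇒ r7c2=4.
Step 8. [r2c5∈{4,6,7}] col 5 places 4 nowhere but r2c5 ⇒ r2c5=4.
Step 9. [r7c7∈{3,7}] in col 7, 3 fits only at r7c7 ⇒ r7c7=3.
Step 10. [r9c6∈{3,6,7}] col 6 places 6 nowhere but r9c6 ⇒ r9c6=6.
Step 11. [r1c5∈{6,7}] 7 has one home in box 2: r1c5, so r1c5=7.
Step 12. [r1c7∈{8}] r1c7 is down to just 8, so r1c7=8.
Step 13. [r7c5∈{8}] r7c5 is down to just 8. So r7c5=8.
Step 14. [r3c6∈{3,5}] col 6 places 3 nowhere but r3c6 ⇒ r3c6=3.
Step 15. [r1c1∈{1}] r1c1 is down to just 1. So r1c1=1.
Step 16. [r1c2∈{5}] nothing but 5 survives at r1c2 ⇒ r1c2=5.
Step 17. [r4c4∈{6,8}] r4c4 is the only open cell in col 4 admitting 8 ⇒ r4c4=8.
Step 18. [r2c9∈{6,7}] across row 2, 6 lands solely at r2c9 ⇒ r2c9=6.
Step 19. [r3c7∈{4}] r3c7 has the single candidate 4. So r3c7=4.
Step 20. [r8c6∈{2}] r8c6 is down to just 2, so r8c6=2.
Step 21. [r9c9∈{7}] r9c9 is down to just 7, so r9c9=7.
Step 22. [r3c4∈{5}] r3c4 has the single candidate 5 ⇒ r3c4=5.
Step 23. [r5c6∈{5}] only 5 remains possible at r5c6 ⇒ r5c6=5.
Step 24. [r7c4∈{9}] only 9 remains possible at r7c4, so r7c4=9.
Step 25. [r3c8∈{9}] r3c8 is down to just 9 ⇒ r3c8=9.
Step 26. [r4c8∈{3}] only 3 remains possible at r4c8, so r4c8=3.
Step 27. [r5c2∈{1}] r5c2 has the single candidate 1 ⇒ r5c2=1.
Step 28. [r3c2∈{8}] r3c2's peers cover all but 8 ⇒ r3c2=8.
Step 29. [r4c3∈{2}] r4c3's peers cover all but 2. So r4c3=2.
Step 30. [r9c4∈{3}] nothing but 3 survives at r9c4 ⇒ r9c4=3.
Step 31. [r9c1∈{8}] r9c1 has the single candidate 8. So r9c1=8.
Step 32. [r7c3∈{1}] r7c3 has the single candidate 1, so r7c3=1.
Step 33. [r4c5∈{6}] nothing but 6 survives at r4c5. So r4c5=6.
Step 34. [r1c4∈{6}] only 6 remains possible at r1c4, so r1c4=6.
Step 35. [r5c1∈{4}] r5c1 is down to just 4 ⇒ r5c1=4.
Step 36. [r4c2∈{7}] only 7 remains possible at r4c2. So r4c2=7.
Step 37. [r2c7∈{7}] r2c7 is down to just 7. So r2c7=7.
Step 38. [r7c6∈{7}] r7c6 is down to just 7. So r7c6=7.
Step 39. [r6c8∈{8}] r6c8 is down to just 8, so r6c8=8.
Step 40. [r5c9∈{9}] nothing but 9 survives at r5c9, so r5c9=9.
Step 41. [r9c3∈{5}] r9c3 is down to just 5. So r9c3=5.

Answer: 1 5 4 6 7 9 8 2 3 / 3 2 9 1 4 8 7 5 6 / 7 8 6 5 2 3 4 9 1 / 9 7 2 8 6 1 5 3 4 / 4 1 8 2 3 5 6 7 9 / 5 6 3 7 9 4 1 8 2 / 2 4 1 9 8 7 3 6 5 / 6 3 7 4 5 2 9 1 8 / 8 9 5 3 1 6 2 4 7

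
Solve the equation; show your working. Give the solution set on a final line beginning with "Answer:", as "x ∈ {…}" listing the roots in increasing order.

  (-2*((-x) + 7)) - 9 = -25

Step 1. [(-2*((-x) + 7)) - 9 = -25] peel the -9: add 9 from each side ⇒ sub: -2*((-x) + 7) = -16.
Step 2. [-2*((-x) + 7) = -16] -2·(inner) — divide through by -2. So div: (-x) + 7 = 8.
Step 3. [(-x) + 7 = 8] +7 is outermost — subtract 7 both sides, so sub: -x = 1.
Step 4. [-x = 1] flip signs both sides ⇒ neg: x = -1.

Answer: x ∈ {-1}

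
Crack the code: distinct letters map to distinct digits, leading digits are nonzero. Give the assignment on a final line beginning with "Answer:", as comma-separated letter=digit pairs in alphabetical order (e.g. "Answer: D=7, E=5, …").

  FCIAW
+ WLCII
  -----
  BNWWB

Step 1. [col 1: W + I ≡ B (mod 10)] W=2 is one option consistent with column 1 (W + I ≡ B (mod 10), carry-in 0) — take it, so W=2.
Step 2. [col 1: W + I ≡ B (mod 10)] column 1 (W + I ≡ B (mod 10), carry-in 0) doesn't pin I yet; pick I=7 and continue ⇒ I=7.
Step 3. [col 1: W + I ≡ B (mod 10)] column 1: given W=2, I=7, carry-in 0, and digits 2,7 already taken and all letters distinct, W+I≡B (mod 10) forces B=9, so B=9.
Step 4. [col 2: A + I ≡ W (mod 10)] column 2 reads A+I+carry(0)=W with I=7, W=2; with digits 2,7,9 already taken and all letters distinct, the only value for A is 5. So A=5.
Step 5. [col 3: I + C ≡ W (mod 10)] in column 3 we have I+C≡W with carry-in 1; given I=7, W=2 and digits 2,5,7,9 already taken and all letters distinct, that pins C to 4, so C=4.
Step 6. [col 4: C + L ≡ N (mod 10)] L=8 is one option consistent with column 4 (C + L ≡ N (mod 10), carry-in 1) — take it, so L=8.
Step 7. [col 4: C + L ≡ N (mod 10)] in column 4 we have C+L≡N with carry-in 1; given C=4, L=8 and digits 2,4,5,7,8,9 already taken and all letters distinct, that pins N to 3 ⇒ N=3.
Step 8. [col 5: F + W ≡ B (mod 10)] in column 5 we have F+W≡B with carry-in 1; given W=2, B=9 and digits 2,3,4,5,7,8,9 already taken and all letters distinct, that pins F to 6. So F=6.

Answer: A=5, B=9, C=4, F=6, I=7, L=8, N=3, W=2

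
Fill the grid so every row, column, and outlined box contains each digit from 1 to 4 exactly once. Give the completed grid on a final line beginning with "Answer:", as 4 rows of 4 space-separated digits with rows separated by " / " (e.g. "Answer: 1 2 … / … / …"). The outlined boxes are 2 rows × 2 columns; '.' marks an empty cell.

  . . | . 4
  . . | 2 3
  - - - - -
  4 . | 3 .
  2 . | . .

Step 1. [r3c2∈{1}] only 1 remains possible at r3c2, so r3c2=1.
Step 2. [r1c1∈{1,3}] r1c1 is the only open cell in col 1 admitting 3 ⇒ r1c1=3.
Step 3. [r4c4∈{1}] r4c4 has the single candidate 1. So r4c4=1.
Step 4. [r2c1∈{1}] r2c1's peers cover all but 1 ⇒ r2c1=1.
Step 5. [r4c2∈{3}] r4c2 has the single candidate 3. So r4c2=3.
Step 6. [r4c3∈{4}] r4c3's peers cover all but 4 ⇒ r4c3=4.
Step 7. [r3c4∈{2}] r3c4's peers cover all but 2. So r3c4=2.
Step 8. [r1c3∈{1}] nothing but 1 survives at r1c3, so r1c3=1.
Step 9. [r1c2∈{2}] r1c2's peers cover all but 2. So r1c2=2.
Step 10. [r2c2∈{4}] r2c2 is down to just 4 ⇒ r2c2=4.

Answer: 3 2 1 4 / 1 4 2 3 / 4 1 3 2 / 2 3 4 1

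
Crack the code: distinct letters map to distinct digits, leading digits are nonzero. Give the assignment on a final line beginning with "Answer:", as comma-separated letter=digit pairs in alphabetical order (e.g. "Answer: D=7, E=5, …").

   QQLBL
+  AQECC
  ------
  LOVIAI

Step 1. [col 1: L + C ≡ I (mod 10)] column 1 (L + C ≡ I (mod 10), carry-in 0) doesn't pin C yet; pick C=8 and continue. So C=8.
Step 2. [col 1: L + C ≡ I (mod 10)] column 1 (L + C ≡ I (mod 10), carry-in 0) doesn't pin I yet; pick I=9 and continue ⇒ I=9.
Step 3. [col 1: L + C ≡ I (mod 10)] column 1 reads L+C+carry(0)=I with C=8, I=9; with digits 8,9 already taken and all letters distinct, the only value for L is 1. So L=1.
Step 4. [col 2: B + C ≡ A (mod 10)] A=3 is one option consistent with column 2 (B + C ≡ A (mod 10), carry-in 0) — take it, so A=3.
Step 5. [col 2: B + C ≡ A (mod 10)] in column 2 we have B+C≡A with carry-in 0; given C=8, A=3 and digits 1,3,8,9 already taken and all letters distinct, that pins B to 5. So B=5.
Step 6. [col 3: L + E ≡ I (mod 10)] column 3 reads L+E+carry(1)=I with L=1, I=9; with digits 1,3,5,8,9 already taken and all letters distinct, the only value for E is 7, so E=7.
Step 7. [col 4: Q + Q ≡ V (mod 10)] several values work for V in column 4 (Q + Q ≡ V (mod 10), carry-in 0); try V=2, so V=2.
Step 8. [col 4: Q + Q ≡ V (mod 10)] from column 4 (V=2, carry-in 0, digits 1,2,3,5,7,8,9 already taken and all letters distinct): Q must equal 6 ⇒ Q=6.
Step 9. [col 5: Q + A ≡ O (mod 10)] in column 5 we have Q+A≡O with carry-in 1; given Q=6, A=3 and digits 1,2,3,5,6,7,8,9 already taken and all letters distinct, that pins O to 0, so O=0.

Answer: A=3, B=5, C=8, E=7, I=9, L=1, O=0, Q=6, V=2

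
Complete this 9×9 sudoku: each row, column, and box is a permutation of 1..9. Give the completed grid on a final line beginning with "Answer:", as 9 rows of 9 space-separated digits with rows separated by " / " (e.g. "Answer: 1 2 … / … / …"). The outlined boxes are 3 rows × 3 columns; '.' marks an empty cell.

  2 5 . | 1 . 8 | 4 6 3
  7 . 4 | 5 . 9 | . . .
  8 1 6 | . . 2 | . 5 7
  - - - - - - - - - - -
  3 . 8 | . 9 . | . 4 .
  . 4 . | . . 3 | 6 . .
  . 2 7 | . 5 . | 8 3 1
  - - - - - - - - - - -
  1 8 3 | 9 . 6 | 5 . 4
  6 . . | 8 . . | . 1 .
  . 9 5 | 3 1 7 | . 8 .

Step 1. [r9c7∈{2}] r9c7's peers cover all but 2 ⇒ r9c7=2.
Step 2. [r5c8∈{2,7,9}] r5c8 is the only open cell in col 8 admitting 9 ⇒ r5c8=9.
Step 3. [r6c4∈{4,6}] r6c4 is the only open cell in row 6 admitting 6 ⇒ r6c4=6.
Step 4. [r4c9∈{2,5}] in row 4, 5 fits only at r4c9. So r4c9=5.
Step 5. [r5c9∈{2}] r5c9 has the single candidate 2 ⇒ r5c9=2.
Step 6. [r8c7∈{3,7,9}] in row 8, 3 fits only at r8c7 ⇒ r8c7=3.
Step 7. [r3c5∈{3,4}] in row 3, 3 fits only at r3c5 ⇒ r3c5=3.
Step 8. [r5c4∈{7}] r5c4 has the single candidate 7, so r5c4=7.
Step 9. [r8c5∈{2,4}] r8c5 is the only open cell in col 5 admitting 4 ⇒ r8c5=4.
Step 10. [r4c7∈{7}] nothing but 7 survives at r4c7, so r4c7=7.
Step 11. [r6c6∈{4}] only 4 remains possible at r6c6. So r6c6=4.
Step 12. [r7c5∈{2}] r7c5's peers cover all but 2, so r7c5=2.
Step 13. [r8c6∈{5}] r8c6 has the single candidate 5, so r8c6=5.
Step 14. [r3c4∈{4}] only 4 remains possible at r3c4, so r3c4=4.
Step 15. [r8c9∈{9}] only 9 remains possible at r8c9, so r8c9=9.
Step 16. [r6c1∈{9}] r6c1's peers cover all but 9 ⇒ r6c1=9.
Step 17. [r4c6∈{1}] r4c6's peers cover all but 1. So r4c6=1.
Step 18. [r1c3∈{9}] r1c3 has the single candidate 9, so r1c3=9.
Step 19. [r7c8∈{7}] r7c8 is down to just 7, so r7c8=7.
Step 20. [r2c5∈{6}] r2c5's peers cover all but 6, so r2c5=6.
Step 21. [r4c2∈{6}] r4c2 is down to just 6. So r4c2=6.
Step 22. [r8c3∈{2}] r8c3's peers cover all but 2, so r8c3=2.
Step 23. [r5c5∈{8}] r5c5 has the single candidate 8. So r5c5=8.
Step 24. [r2c9∈{8}] nothing but 8 survives at r2c9. So r2c9=8.
Step 25. [r2c7∈{1}] only 1 remains possible at r2c7. So r2c7=1.
Step 26. [r5c3∈{1}] r5c3 has the single candidate 1 ⇒ r5c3=1.
Step 27. [r3c7∈{9}] r3c7's peers cover all but 9. So r3c7=9.
Step 28. [r1c5∈{7}] nothing but 7 survives at r1c5. So r1c5=7.
Step 29. [r2c2∈{3}] only 3 remains possible at r2c2. So r2c2=3.
Step 30. [r5c1∈{5}] r5c1 has the single candidate 5, so r5c1=5.
Step 31. [r9c1∈{4}] r9c1 has the single candidate 4. So r9c1=4.
Step 32. [r2c8∈{2}] nothing but 2 survives at r2c8 ⇒ r2c8=2.
Step 33. [r4c4∈{2}] r4c4 is down to just 2, so r4c4=2.
Step 34. [r8c2∈{7}] only 7 remains possible at r8c2, so r8c2=7.
Step 35. [r9c9∈{6}] only 6 remains possible at r9c9 ⇒ r9c9=6.

Answer: 2 5 9 1 7 8 4 6 3 / 7 3 4 5 6 9 1 2 8 / 8 1 6 4 3 2 9 5 7 / 3 6 8 2 9 1 7 4 5 / 5 4 1 7 8 3 6 9 2 / 9 2 7 6 5 4 8 3 1 / 1 8 3 9 2 6 5 7 4 / 6 7 2 8 4 5 3 1 9 / 4 9 5 3 1 7 2 8 6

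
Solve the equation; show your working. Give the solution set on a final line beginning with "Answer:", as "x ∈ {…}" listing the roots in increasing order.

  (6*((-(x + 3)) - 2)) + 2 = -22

Step 1. [(6*((-(x + 3)) - 2)) + 2 = -22] the outer +2 inverts by subtracting 2 ⇒ sub: 6*((-(x + 3)) - 2) = -24.
Step 2. [6*((-(x + 3)) - 2) = -24] 6·(inner) — divide through by 6 ⇒ div: (-(x + 3)) - 2 = -4.
Step 3. [(-(x + 3)) - 2 = -4] 2 comes off first (add 2) ⇒ sub: -(x + 3) = -2.
Step 4. [-(x + 3) = -2] LHS negated; negate both sides ⇒ neg: x + 3 = 2.
Step 5. [x + 3 = 2] 3 comes off first (subtract 3). So sub: x = -1.

Answer: x ∈ {-1}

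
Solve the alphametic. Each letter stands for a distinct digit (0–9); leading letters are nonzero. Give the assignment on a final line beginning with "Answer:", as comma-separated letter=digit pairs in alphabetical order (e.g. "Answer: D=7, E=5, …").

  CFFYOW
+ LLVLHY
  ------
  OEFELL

Step 1. [col 1: W + Y ≡ L (mod 10)] L=6 is one option consistent with column 1 (W + Y ≡ L (mod 10), carry-in 0) — take it. So L=6.
Step 2. [col 1: W + Y ≡ L (mod 10)] no forcing yet in column 1 (carry-in 0); Y=1 is free and consistent — try it. So Y=1.
Step 3. [col 1: W + Y ≡ L (mod 10)] from column 1 (Y=1, L=6, carry-in 0, digits 1,6 already taken and all letters distinct): W must equal 5. So W=5.
Step 4. [col 2: O + H ≡ L (mod 10)] H=7 is one option consistent with column 2 (O + H ≡ L (mod 10), carry-in 0) — take it ⇒ H=7.
Step 5. [col 2: O + H ≡ L (mod 10)] from column 2 (H=7, L=6, carry-in 0, digits 1,5,6,7 already taken and all letters distinct): O must equal 9 ⇒ O=9.
Step 6. [col 3: Y + L ≡ E (mod 10)] in column 3 we have Y+L≡E with carry-in 1; given Y=1, L=6 and digits 1,5,6,7,9 already taken and all letters distinct, that pins E to 8 ⇒ E=8.
Step 7. [col 4: F + V ≡ F (mod 10)] column 4 reads F+V+carry(0)=F with nothing yet; with digits 1,5,6,7,8,9 already taken and all letters distinct, the only value for V is 0, so V=0.
Step 8. [col 4: F + V ≡ F (mod 10)] several values work for F in column 4 (F + V ≡ F (mod 10), carry-in 0); try F=2, so F=2.
Step 9. [col 6: C + L ≡ O (mod 10)] from column 6 (L=6, O=9, carry-in 0, digits 0,1,2,5,6,7,8,9 already taken and all letters distinct): C must equal 3, so C=3.

Answer: C=3, E=8, F=2, H=7, L=6, O=9, V=0, W=5, Y=1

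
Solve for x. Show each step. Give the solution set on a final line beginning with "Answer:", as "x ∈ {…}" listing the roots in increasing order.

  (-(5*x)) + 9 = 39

Step 1. [(-(5*x)) + 9 = 39] the outer +9 inverts by subtracting 9. So sub: -(5*x) = 30.
Step 2. [-(5*x) = 30] LHS negated; negate both sides, so neg: 5*x = -30.
Step 3. [5*x = -30] 5 out front; divide by 5 ⇒ div: x = -6.

Answer: x ∈ {-6}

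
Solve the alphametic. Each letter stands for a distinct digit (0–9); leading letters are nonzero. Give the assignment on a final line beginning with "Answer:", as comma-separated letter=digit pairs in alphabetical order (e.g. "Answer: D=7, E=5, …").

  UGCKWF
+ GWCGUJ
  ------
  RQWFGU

Step 1. [col 1: F + J ≡ U (mod 10)] several values work for J in column 1 (F + J ≡ U (mod 10), carry-in 0); try J=7. So J=7.
Step 2. [col 1: F + J ≡ U (mod 10)] no forcing yet in column 1 (carry-in 0); F=5 is free and consistent — try it. So F=5.
Step 3. [col 1: F + J ≡ U (mod 10)] in column 1 we have F+J≡U with carry-in 0; given F=5, J=7 and digits 5,7 already taken and all letters distinct, that pins U to 2 ⇒ U=2.
Step 4. [col 2: W + U ≡ G (mod 10)] W=8 is one option consistent with column 2 (W + U ≡ G (mod 10), carry-in 1) — take it, so W=8.
Step 5. [col 2: W + U ≡ G (mod 10)] in column 2 we have W+U≡G with carry-in 1; given W=8, U=2 and digits 2,5,7,8 already taken and all letters distinct, that pins G to 1 ⇒ G=1.
Step 6. [col 3: K + G ≡ F (mod 10)] column 3: given G=1, F=5, carry-in 1, and digits 1,2,5,7,8 already taken and all letters distinct, K+G≡F (mod 10) forces K=3, so K=3.
Step 7. [col 4: C + C ≡ W (mod 10)] no forcing yet in column 4 (carry-in 0); C=9 is free and consistent — try it ⇒ C=9.
Step 8. [col 5: G + W ≡ Q (mod 10)] in column 5 we have G+W≡Q with carry-in 1; given G=1, W=8 and digits 1,2,3,5,7,8,9 already taken and all letters distinct, that pins Q to 0, so Q=0.
Step 9. [col 6: U + G ≡ R (mod 10)] from column 6 (U=2, G=1, carry-in 1, digits 0,1,2,3,5,7,8,9 already taken and all letters distinct): R must equal 4. So R=4.

Answer: C=9, F=5, G=1, J=7, K=3, Q=0, R=4, U=2, W=8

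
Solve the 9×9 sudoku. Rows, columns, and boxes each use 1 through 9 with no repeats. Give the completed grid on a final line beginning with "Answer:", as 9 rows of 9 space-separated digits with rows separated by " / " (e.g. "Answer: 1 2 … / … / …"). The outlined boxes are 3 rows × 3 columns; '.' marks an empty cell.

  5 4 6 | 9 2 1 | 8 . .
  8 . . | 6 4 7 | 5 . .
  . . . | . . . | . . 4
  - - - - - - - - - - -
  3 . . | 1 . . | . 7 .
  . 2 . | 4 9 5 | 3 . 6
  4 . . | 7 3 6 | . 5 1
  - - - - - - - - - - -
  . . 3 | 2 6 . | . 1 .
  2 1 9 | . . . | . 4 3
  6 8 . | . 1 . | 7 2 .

Step 1. [r7c7∈{9}] r7c7 is down to just 9, so r7c7=9.
Step 2. [r4c5∈{8}] r4c5's peers cover all but 8 ⇒ r4c5=8.
Step 3. [r3c1∈{1,7,9}] across col 1, 9 lands solely at r3c1 ⇒ r3c1=9.
Step 4. [r8c6∈{8}] nothing but 8 survives at r8c6, so r8c6=8.
Step 5. [r3c6∈{3}] r3c6 has the single candidate 3, so r3c6=3.
Step 6. [r4c9∈{2,9}] in box 6, 9 fits only at r4c9, so r4c9=9.
Step 7. [r8c4∈{5}] nothing but 5 survives at r8c4, so r8c4=5.
Step 8. [r2c3∈{1,2}] across row 2, 1 lands solely at r2c3 ⇒ r2c3=1.
Step 9. [r4c3∈{5}] r4c3's peers cover all but 5 ⇒ r4c3=5.
Step 10. [r6c7∈{2}] r6c7's peers cover all but 2. So r6c7=2.
Step 11. [r3c2∈{7}] r3c2 has the single candidate 7. So r3c2=7.
Step 12. [r5c3∈{7,8}] in col 3, 7 fits only at r5c3. So r5c3=7.
Step 13. [r9c3∈{4}] nothing but 4 survives at r9c3. So r9c3=4.
Step 14. [r2c2∈{3}] r2c2 is down to just 3 ⇒ r2c2=3.
Step 15. [r9c9∈{5}] nothing but 5 survives at r9c9, so r9c9=5.
Step 16. [r3c8∈{6}] r3c8 has the single candidate 6. So r3c8=6.
Step 17. [r6c3∈{8}] r6c3 has the single candidate 8. So r6c3=8.
Step 18. [r4c6∈{2}] r4c6 is down to just 2. So r4c6=2.
Step 19. [r3c7∈{1}] r3c7's peers cover all but 1, so r3c7=1.
Step 20. [r7c9∈{8}] nothing but 8 survives at r7c9, so r7c9=8.
Step 21. [r5c8∈{8}] only 8 remains possible at r5c8, so r5c8=8.
Step 22. [r9c6∈{9}] r9c6 is down to just 9 ⇒ r9c6=9.
Step 23. [r4c7∈{4}] only 4 remains possible at r4c7. So r4c7=4.
Step 24. [r8c7∈{6}] r8c7's peers cover all but 6, so r8c7=6.
Step 25. [r1c9∈{7}] only 7 remains possible at r1c9, so r1c9=7.
Step 26. [r2c9∈{2}] only 2 remains possible at r2c9, so r2c9=2.
Step 27. [r3c3∈{2}] r3c3 is down to just 2. So r3c3=2.
Step 28. [r3c4∈{8}] only 8 remains possible at r3c4 ⇒ r3c4=8.
Step 29. [r6c2∈{9}] nothing but 9 survives at r6c2. So r6c2=9.
Step 30. [r7c1∈{7}] only 7 remains possible at r7c1, so r7c1=7.
Step 31. [r3c5∈{5}] r3c5 has the single candidate 5, so r3c5=5.
Step 32. [r7c6∈{4}] r7c6 has the single candidate 4. So r7c6=4.
Step 33. [r5c1∈{1}] r5c1 has the single candidate 1, so r5c1=1.
Step 34. [r1c8∈{3}] r1c8 is down to just 3, so r1c8=3.
Step 35. [r9c4∈{3}] r9c4 is down to just 3. So r9c4=3.
Step 36. [r8c5∈{7}] r8c5 is down to just 7. So r8c5=7.
Step 37. [r7c2∈{5}] r7c2's peers cover all but 5, so r7c2=5.
Step 38. [r4c2∈{6}] nothing but 6 survives at r4c2. So r4c2=6.
Step 39. [r2c8∈{9}] r2c8's peers cover all but 9 ⇒ r2c8=9.

Answer: 5 4 6 9 2 1 8 3 7 / 8 3 1 6 4 7 5 9 2 / 9 7 2 8 5 3 1 6 4 / 3 6 5 1 8 2 4 7 9 / 1 2 7 4 9 5 3 8 6 / 4 9 8 7 3 6 2 5 1 / 7 5 3 2 6 4 9 1 8 / 2 1 9 5 7 8 6 4 3 / 6 8 4 3 1 9 7 2 5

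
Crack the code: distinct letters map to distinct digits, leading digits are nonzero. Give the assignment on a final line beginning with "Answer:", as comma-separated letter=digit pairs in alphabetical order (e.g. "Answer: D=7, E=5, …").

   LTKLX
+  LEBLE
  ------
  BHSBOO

Step 1. [col 1: X + E ≡ O (mod 10)] several values work for O in column 1 (X + E ≡ O (mod 10), carry-in 0); try O=6. So O=6.
Step 2. [B] B is the leading digit of a 6-digit sum of two 5-digit numbers; the final carry is exactly 1 ⇒ B=1.
Step 3. [col 1: X + E ≡ O (mod 10)] no forcing yet in column 1 (carry-in 0); X=2 is free and consistent — try it, so X=2.
Step 4. [col 1: X + E ≡ O (mod 10)] column 1 reads X+E+carry(0)=O with X=2, O=6; with digits 1,2,6 already taken and all letters distinct, the only value for E is 4. So E=4.
Step 5. [col 2: L + L ≡ O (mod 10)] column 2 (L + L ≡ O (mod 10), carry-in 0) doesn't pin L yet; pick L=8 and continue. So L=8.
Step 6. [col 3: K + B ≡ B (mod 10)] column 3 reads K+B+carry(1)=B with B=1; with digits 1,2,4,6,8 already taken and all letters distinct, the only value for K is 9. So K=9.
Step 7. [col 4: T + E ≡ S (mod 10)] several values work for S in column 4 (T + E ≡ S (mod 10), carry-in 1); try S=0. So S=0.
Step 8. [col 4: T + E ≡ S (mod 10)] in column 4 we have T+E≡S with carry-in 1; given E=4, S=0 and digits 0,1,2,4,6,8,9 already taken and all letters distinct, that pins T to 5. So T=5.
Step 9. [col 5: L + L ≡ H (mod 10)] from column 5 (L=8, carry-in 1, digits 0,1,2,4,5,6,8,9 already taken and all letters distinct): H must equal 7, so H=7.

Answer: B=1, E=4, H=7, K=9, L=8, O=6, S=0, T=5, X=2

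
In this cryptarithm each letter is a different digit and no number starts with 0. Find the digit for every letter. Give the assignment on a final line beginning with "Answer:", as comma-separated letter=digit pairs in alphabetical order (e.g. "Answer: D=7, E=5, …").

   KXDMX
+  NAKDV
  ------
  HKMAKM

Step 1. [col 1: X + V ≡ M (mod 10)] no forcing yet in column 1 (carry-in 0); M=0 is free and consistent — try it ⇒ M=0.
Step 2. [H] the sum has 6 digits but both addends have 5; that extra leading digit H is the final carry, namely 1 ⇒ H=1.
Step 3. [col 1: X + V ≡ M (mod 10)] V=6 is one option consistent with column 1 (X + V ≡ M (mod 10), carry-in 0) — take it. So V=6.
Step 4. [col 1: X + V ≡ M (mod 10)] in column 1 we have X+V≡M with carry-in 0; given V=6, M=0 and digits 0,1,6 already taken and all letters distinct, that pins X to 4, so X=4.
Step 5. [col 2: M + D ≡ K (mod 10)] several values work for K in column 2 (M + D ≡ K (mod 10), carry-in 1); try K=8. So K=8.
Step 6. [col 2: M + D ≡ K (mod 10)] column 2: given M=0, K=8, carry-in 1, and digits 0,1,4,6,8 already taken and all letters distinct, M+D≡K (mod 10) forces D=7. So D=7.
Step 7. [col 3: D + K ≡ A (mod 10)] column 3 reads D+K+carry(0)=A with D=7, K=8; with digits 0,1,4,6,7,8 already taken and all letters distinct, the only value for A is 5, so A=5.
Step 8. [col 5: K + N ≡ K (mod 10)] column 5: given K=8, carry-in 1, and digits 0,1,4,5,6,7,8 already taken and all letters distinct, K+N≡K (mod 10) forces N=9, so N=9.

Answer: A=5, D=7, H=1, K=8, M=0, N=9, V=6, X=4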